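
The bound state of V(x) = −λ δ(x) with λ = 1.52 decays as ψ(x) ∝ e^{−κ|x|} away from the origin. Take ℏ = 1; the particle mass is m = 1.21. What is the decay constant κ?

κ = 1.84

Integrate −(ℏ²/2m)ψ'' − λδ(x)ψ = Eψ from −ε to +ε: the ψ'' term gives ψ'(0⁺) − ψ'(0⁻) and the δ term gives −(2mλ/ℏ²)ψ(0).
With ψ ∝ e^{−κ|x|} this yields −2κ = −2mλ/ℏ², so κ = mλ/ℏ² = 1.839.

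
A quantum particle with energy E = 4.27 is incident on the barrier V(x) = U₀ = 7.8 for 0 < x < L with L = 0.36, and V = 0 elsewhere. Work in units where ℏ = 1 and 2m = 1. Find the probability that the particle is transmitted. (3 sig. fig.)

T = 0.651

E < U₀: inside the barrier ψ ∝ e^{±κx} with κ = √(2m(U₀ − E))/ℏ = 1.879.
κL = 0.6764, sinh(κL) = 0.7291.
Matching ψ, ψ′ at both faces gives T = [1 + U₀² sinh²(κL) / (4E(U₀ − E))]⁻¹ = 1/1.536 = 0.651.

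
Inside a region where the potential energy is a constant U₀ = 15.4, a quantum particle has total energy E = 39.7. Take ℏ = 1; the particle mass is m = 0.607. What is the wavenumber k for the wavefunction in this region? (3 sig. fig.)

With E > U₀ the solution is oscillatory, ψ ∝ e^{±ikx} with k = √(2m(E − U₀))/ℏ.
k = √(2 × 0.607 × 24.3) = 5.431.

k = 5.43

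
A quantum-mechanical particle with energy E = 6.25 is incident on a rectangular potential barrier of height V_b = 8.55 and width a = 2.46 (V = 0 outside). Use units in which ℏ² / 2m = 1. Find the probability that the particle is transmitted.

Since E < V_b the interior solution is evanescent with decay constant κ = √(2m(V_b − E))/ℏ = 1.517.
κa = 3.731, sinh(κa) = 20.84.
The exact tunnelling result is T⁻¹ = 1 + V_b² sinh²(κa) / [4E(V_b − E)] = 553.4, so T = 0.00181.

T = 0.00181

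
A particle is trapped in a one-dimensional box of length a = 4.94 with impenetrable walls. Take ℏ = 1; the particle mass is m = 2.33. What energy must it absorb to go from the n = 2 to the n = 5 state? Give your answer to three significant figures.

E_n = n²π²ℏ²/(2ma²), so ΔE = (5² − 2²) π²ℏ²/(2ma²).
ΔE = 21 × π² / (2 × 2.33 × 4.94²) = 1.823.

ΔE = 1.82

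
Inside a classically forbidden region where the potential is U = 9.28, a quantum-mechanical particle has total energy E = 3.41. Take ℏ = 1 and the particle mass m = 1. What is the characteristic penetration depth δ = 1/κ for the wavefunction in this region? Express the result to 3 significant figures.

δ = 0.292

Since E < U the TISE in this region is ψ'' = κ²ψ with κ = √(2m(U − E))/ℏ.
κ = √(2 × 1 × 5.87) = 3.426. The penetration depth is δ = 1/κ = 0.292.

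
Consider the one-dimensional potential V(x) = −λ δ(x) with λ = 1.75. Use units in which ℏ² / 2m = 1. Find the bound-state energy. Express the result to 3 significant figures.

For x ≠ 0 the bound state is ψ ∝ e^{−κ|x|}; integrating the TISE across the delta gives the cusp condition 2κ = 2mλ/ℏ², so κ = 0.8750.
Then E = −ℏ²κ²/(2m) = −mλ²/(2ℏ²) = -0.7656.

E = -0.766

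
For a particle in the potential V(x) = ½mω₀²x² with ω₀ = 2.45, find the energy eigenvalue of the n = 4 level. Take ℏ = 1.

Using E_n = (n + ½)ℏω₀: E_4 = 4.5 × 2.45 = 11.03.

E = 11.0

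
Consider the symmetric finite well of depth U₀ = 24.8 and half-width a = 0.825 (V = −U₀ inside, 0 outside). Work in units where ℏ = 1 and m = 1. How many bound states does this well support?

N = 4

Define the well-strength parameter z₀ = (a/ℏ)√(2mU₀) = 0.825 × √(2·1·24.8) = 5.810.
A new bound state (alternating even/odd) appears each time z₀ passes a multiple of π/2, so N = ⌊2z₀/π⌋ + 1 = ⌊3.699⌋ + 1 = 4.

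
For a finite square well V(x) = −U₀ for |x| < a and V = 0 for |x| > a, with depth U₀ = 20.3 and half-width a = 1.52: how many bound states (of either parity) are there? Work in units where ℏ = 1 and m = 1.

N = 7

The dimensionless depth is z₀ = a√(2mU₀)/ℏ = 1.52 × √(40.60) = 9.685.
The even/odd transcendental equations gain one root per π/2 in z₀, giving N = 1 + ⌊2z₀/π⌋ = 1 + ⌊6.166⌋ = 7.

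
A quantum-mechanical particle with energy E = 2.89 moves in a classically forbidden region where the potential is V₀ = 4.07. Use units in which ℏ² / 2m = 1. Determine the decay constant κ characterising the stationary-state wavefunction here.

κ = 1.09

Since E < V₀ the TISE in this region is ψ'' = κ²ψ with κ = √(2m(V₀ − E))/ℏ.
κ = √(2 × 0.5 × 1.18) = 1.086.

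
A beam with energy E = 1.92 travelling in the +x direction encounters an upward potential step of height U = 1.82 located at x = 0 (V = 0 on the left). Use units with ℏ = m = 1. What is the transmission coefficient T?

T = 0.605

The wavenumbers are k₁ = √(2mE)/ℏ = 1.960 on the left and k₂ = √(2m(E − U))/ℏ = 0.4472 on the right.
Matching ψ and ψ′ at x = 0 gives r = (k₁ − k₂)/(k₁ + k₂), so R = r² = 0.3949 and T = 1 − R = 0.6051.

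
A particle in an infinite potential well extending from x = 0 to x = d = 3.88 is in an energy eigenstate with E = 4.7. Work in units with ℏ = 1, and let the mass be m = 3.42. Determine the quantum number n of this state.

n = 7

For an infinite well E_n = n²π²ℏ²/(2md²), so n = (d/πℏ)√(2mE).
n = (3.88/π) × √(2 × 3.42 × 4.7) = 7.003 → n = 7.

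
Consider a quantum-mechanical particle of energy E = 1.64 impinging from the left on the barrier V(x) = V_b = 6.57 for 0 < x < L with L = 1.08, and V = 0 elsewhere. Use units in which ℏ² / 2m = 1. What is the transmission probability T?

T = 0.0246

Since E < V_b the interior solution is evanescent with decay constant κ = √(2m(V_b − E))/ℏ = 2.220.
κL = 2.398, sinh(κL) = 5.455.
The exact tunnelling result is T⁻¹ = 1 + V_b² sinh²(κL) / [4E(V_b − E)] = 40.72, so T = 0.0246.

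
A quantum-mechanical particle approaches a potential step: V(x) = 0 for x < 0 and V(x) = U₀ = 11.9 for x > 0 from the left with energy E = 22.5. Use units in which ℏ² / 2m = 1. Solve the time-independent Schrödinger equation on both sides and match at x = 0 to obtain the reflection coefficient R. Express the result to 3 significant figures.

The wavenumbers are k₁ = √(2mE)/ℏ = 4.743 on the left and k₂ = √(2m(E − U₀))/ℏ = 3.256 on the right.
Matching ψ and ψ′ at x = 0 gives r = (k₁ − k₂)/(k₁ + k₂), so R = r² = 0.03459 and T = 1 − R = 0.9654.

R = 0.0346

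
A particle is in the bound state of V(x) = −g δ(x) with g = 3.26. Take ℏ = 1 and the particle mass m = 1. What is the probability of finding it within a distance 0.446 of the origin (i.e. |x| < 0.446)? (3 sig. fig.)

P = 0.945

The normalised bound state is ψ = √κ e^{−κ|x|} with κ = mg/ℏ² = 3.260.
P(|x| < d) = ∫_{−d}^{d} κ e^{−2κ|x|} dx = 1 − e^{−2κd} = 1 − e^{−2.908} = 0.9454.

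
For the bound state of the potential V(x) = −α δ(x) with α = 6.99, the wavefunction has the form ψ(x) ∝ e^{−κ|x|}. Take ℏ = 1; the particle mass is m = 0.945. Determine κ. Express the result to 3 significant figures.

κ = 6.61

Integrate −(ℏ²/2m)ψ'' − αδ(x)ψ = Eψ from −ε to +ε: the ψ'' term gives ψ'(0⁺) − ψ'(0⁻) and the δ term gives −(2mα/ℏ²)ψ(0).
With ψ ∝ e^{−κ|x|} this yields −2κ = −2mα/ℏ², so κ = mα/ℏ² = 6.606.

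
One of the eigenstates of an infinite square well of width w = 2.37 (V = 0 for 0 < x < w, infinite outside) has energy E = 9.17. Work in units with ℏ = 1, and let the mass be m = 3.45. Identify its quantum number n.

n = 6

For an infinite well E_n = n²π²ℏ²/(2mw²), so n = (w/πℏ)√(2mE).
n = (2.37/π) × √(2 × 3.45 × 9.17) = 6.001 → n = 6.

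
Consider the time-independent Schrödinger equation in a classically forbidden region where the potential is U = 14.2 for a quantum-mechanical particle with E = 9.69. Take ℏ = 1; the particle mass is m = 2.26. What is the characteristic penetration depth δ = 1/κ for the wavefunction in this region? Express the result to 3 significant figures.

Since E < U the TISE in this region is ψ'' = κ²ψ with κ = √(2m(U − E))/ℏ.
κ = √(2 × 2.26 × 4.51) = 4.515. The penetration depth is δ = 1/κ = 0.221.

δ = 0.221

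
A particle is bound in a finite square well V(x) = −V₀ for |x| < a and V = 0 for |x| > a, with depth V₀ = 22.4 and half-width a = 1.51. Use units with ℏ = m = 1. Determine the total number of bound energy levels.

Define the well-strength parameter z₀ = (a/ℏ)√(2mV₀) = 1.51 × √(2·1·22.4) = 10.11.
A new bound state (alternating even/odd) appears each time z₀ passes a multiple of π/2, so N = ⌊2z₀/π⌋ + 1 = ⌊6.434⌋ + 1 = 7.

N = 7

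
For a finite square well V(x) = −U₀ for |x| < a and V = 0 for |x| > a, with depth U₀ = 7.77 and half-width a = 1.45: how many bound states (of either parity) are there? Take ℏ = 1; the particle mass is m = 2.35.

Define the well-strength parameter z₀ = (a/ℏ)√(2mU₀) = 1.45 × √(2·2.35·7.77) = 8.762.
The even/odd transcendental equations gain one root per π/2 in z₀, giving N = 1 + ⌊2z₀/π⌋ = 1 + ⌊5.578⌋ = 6.

N = 6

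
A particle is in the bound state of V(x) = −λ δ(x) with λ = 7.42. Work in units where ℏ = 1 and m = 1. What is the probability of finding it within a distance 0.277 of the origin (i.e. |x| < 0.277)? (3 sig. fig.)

The normalised bound state is ψ = √κ e^{−κ|x|} with κ = mλ/ℏ² = 7.420.
P(|x| < d) = ∫_{−d}^{d} κ e^{−2κ|x|} dx = 1 − e^{−2κd} = 1 − e^{−4.111} = 0.9836.

P = 0.984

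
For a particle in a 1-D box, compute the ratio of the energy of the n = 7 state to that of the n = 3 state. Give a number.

E_n = n²π²ℏ²/(2mL²) so the ratio is n₂²/n₁² = 49/9 = 5.44444.

5.44444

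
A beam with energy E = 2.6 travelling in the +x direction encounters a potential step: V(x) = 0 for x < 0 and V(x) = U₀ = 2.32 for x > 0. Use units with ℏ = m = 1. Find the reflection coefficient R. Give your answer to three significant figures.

R = 0.256

On each side the TISE gives plane waves with k = √(2m(E − V))/ℏ: k₁ = √(2·1·2.6) = 2.280, k₂ = √(2·1·0.28) = 0.7483.
Continuity of ψ and ψ′ at the step yields the reflection amplitude r = (k₁ − k₂)/(k₁ + k₂) = 0.5058; thus R = |r|² = 0.2559, T = 0.7441.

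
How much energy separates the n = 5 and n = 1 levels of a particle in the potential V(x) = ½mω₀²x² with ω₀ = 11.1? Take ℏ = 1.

E_n = ℏω₀(n + ½), so ΔE = (5 − 1) ℏω₀ = 4 × 11.1 = 44.40.

ΔE = 44.4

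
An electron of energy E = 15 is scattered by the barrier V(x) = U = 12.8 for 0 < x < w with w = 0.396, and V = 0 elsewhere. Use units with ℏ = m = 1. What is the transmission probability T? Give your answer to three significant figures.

Above the barrier the interior wavenumber is k₂ = √(2m(E − U))/ℏ = 2.098, giving phase k₂w = 0.8307.
T = [1 + U² sin²(k₂w) / (4E(E − U))]⁻¹ = 1/1.677 = 0.596.

T = 0.596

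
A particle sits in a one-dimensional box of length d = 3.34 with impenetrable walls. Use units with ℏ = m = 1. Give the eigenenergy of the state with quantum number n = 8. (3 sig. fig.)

The infinite-well eigenfunctions ψ_n = √(2/d) sin(nπx/d) vanish at both walls, giving E_n = n²π²ℏ²/(2md²).
E_8 = 8² × π² / (2 × 1 × 3.34²) = 28.31.

E = 28.3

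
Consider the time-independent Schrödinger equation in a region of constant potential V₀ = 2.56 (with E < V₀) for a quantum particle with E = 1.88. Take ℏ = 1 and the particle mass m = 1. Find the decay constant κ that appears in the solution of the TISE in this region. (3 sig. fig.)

Since E < V₀ the TISE in this region is ψ'' = κ²ψ with κ = √(2m(V₀ − E))/ℏ.
κ = √(2 × 1 × 0.68) = 1.166.

κ = 1.17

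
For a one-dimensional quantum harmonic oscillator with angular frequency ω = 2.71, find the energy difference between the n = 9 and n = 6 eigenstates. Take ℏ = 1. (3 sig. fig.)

ΔE = 8.13

E_n = ℏω(n + ½), so ΔE = (9 − 6) ℏω = 3 × 2.71 = 8.130.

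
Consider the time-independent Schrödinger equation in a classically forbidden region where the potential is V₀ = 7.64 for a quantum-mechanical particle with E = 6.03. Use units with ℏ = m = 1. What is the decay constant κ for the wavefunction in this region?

κ = 1.79

Since E < V₀ the TISE in this region is ψ'' = κ²ψ with κ = √(2m(V₀ − E))/ℏ.
κ = √(2 × 1 × 1.61) = 1.794.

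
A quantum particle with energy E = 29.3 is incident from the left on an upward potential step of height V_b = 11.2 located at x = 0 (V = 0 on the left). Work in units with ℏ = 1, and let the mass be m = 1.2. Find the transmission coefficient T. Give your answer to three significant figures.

T = 0.986

The wavenumbers are k₁ = √(2mE)/ℏ = 8.386 on the left and k₂ = √(2m(E − V_b))/ℏ = 6.591 on the right.
Matching ψ and ψ′ at x = 0 gives r = (k₁ − k₂)/(k₁ + k₂), so R = r² = 0.01436 and T = 1 − R = 0.9856.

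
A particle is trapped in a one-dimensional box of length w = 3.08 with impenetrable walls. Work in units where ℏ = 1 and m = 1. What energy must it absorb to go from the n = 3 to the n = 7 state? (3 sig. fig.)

E_n = n²π²ℏ²/(2mw²), so ΔE = (7² − 3²) π²ℏ²/(2mw²).
ΔE = 40 × π² / (2 × 1 × 3.08²) = 20.81.

ΔE = 20.8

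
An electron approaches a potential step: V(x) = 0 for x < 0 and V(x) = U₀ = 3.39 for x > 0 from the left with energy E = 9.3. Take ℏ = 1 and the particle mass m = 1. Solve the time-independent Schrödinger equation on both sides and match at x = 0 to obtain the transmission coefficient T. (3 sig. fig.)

T = 0.987

The wavenumbers are k₁ = √(2mE)/ℏ = 4.313 on the left and k₂ = √(2m(E − U₀))/ℏ = 3.438 on the right.
Continuity of ψ and ψ′ at the step yields the reflection amplitude r = (k₁ − k₂)/(k₁ + k₂) = 0.1129; thus R = |r|² = 0.01274, T = 0.9873.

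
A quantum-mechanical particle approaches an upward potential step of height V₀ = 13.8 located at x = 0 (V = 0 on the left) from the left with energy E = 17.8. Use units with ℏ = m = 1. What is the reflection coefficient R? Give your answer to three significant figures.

R = 0.127

The wavenumbers are k₁ = √(2mE)/ℏ = 5.967 on the left and k₂ = √(2m(E − V₀))/ℏ = 2.828 on the right.
Matching ψ and ψ′ at x = 0 gives r = (k₁ − k₂)/(k₁ + k₂), so R = r² = 0.1273 and T = 1 − R = 0.8727.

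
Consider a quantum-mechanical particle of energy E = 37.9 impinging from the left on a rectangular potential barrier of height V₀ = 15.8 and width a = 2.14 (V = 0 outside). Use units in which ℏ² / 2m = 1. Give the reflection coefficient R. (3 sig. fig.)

R = 0.0256

E > V₀: inside the barrier k₂ = √(2m(E − V₀))/ℏ = 4.701, k₂a = 10.06.
T = [1 + V₀² sin²(k₂a) / (4E(E − V₀))]⁻¹ = 1/1.026 = 0.974.
R = 1 − T = 0.0256.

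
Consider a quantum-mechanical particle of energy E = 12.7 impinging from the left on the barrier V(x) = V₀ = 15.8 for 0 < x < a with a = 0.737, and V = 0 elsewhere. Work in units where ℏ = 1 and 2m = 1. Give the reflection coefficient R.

R = 0.820

E < V₀: inside the barrier ψ ∝ e^{±κx} with κ = √(2m(V₀ − E))/ℏ = 1.761.
κa = 1.298, sinh(κa) = 1.694.
The exact tunnelling result is T⁻¹ = 1 + V₀² sinh²(κa) / [4E(V₀ − E)] = 5.547, so T = 0.180.
R = 1 − T = 0.820.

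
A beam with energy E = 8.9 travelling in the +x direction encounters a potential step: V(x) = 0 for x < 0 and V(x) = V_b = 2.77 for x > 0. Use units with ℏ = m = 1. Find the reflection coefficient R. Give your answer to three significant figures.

R = 0.00864

On each side the TISE gives plane waves with k = √(2m(E − V))/ℏ: k₁ = √(2·1·8.9) = 4.219, k₂ = √(2·1·6.13) = 3.501.
Continuity of ψ and ψ′ at the step yields the reflection amplitude r = (k₁ − k₂)/(k₁ + k₂) = 0.09295; thus R = |r|² = 0.008639, T = 0.9914.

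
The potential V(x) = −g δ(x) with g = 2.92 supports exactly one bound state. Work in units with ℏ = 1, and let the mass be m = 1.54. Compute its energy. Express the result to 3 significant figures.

E = -6.57

For x ≠ 0 the bound state is ψ ∝ e^{−κ|x|}; integrating the TISE across the delta gives the cusp condition 2κ = 2mg/ℏ², so κ = 4.497.
Then E = −ℏ²κ²/(2m) = −mg²/(2ℏ²) = -6.565.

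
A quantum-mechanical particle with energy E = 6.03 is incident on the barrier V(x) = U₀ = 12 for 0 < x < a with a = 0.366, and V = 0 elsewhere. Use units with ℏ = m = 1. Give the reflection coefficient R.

Since E < U₀ the interior solution is evanescent with decay constant κ = √(2m(U₀ − E))/ℏ = 3.455.
κa = 1.265, sinh(κa) = 1.630.
The exact tunnelling result is T⁻¹ = 1 + U₀² sinh²(κa) / [4E(U₀ − E)] = 3.656, so T = 0.273.
R = 1 − T = 0.727.

R = 0.727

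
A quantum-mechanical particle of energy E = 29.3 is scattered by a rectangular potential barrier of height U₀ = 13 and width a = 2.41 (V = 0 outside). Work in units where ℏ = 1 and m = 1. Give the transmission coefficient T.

Above the barrier the interior wavenumber is k₂ = √(2m(E − U₀))/ℏ = 5.710, giving phase k₂a = 13.76.
Matching at both interfaces gives T⁻¹ = 1 + U₀² sin²(k₂a) / [4E(E − U₀)] = 1.076, hence T = 0.929.

T = 0.929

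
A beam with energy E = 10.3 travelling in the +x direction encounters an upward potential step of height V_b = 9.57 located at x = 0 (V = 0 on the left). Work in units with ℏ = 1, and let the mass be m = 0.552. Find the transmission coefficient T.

T = 0.664

The wavenumbers are k₁ = √(2mE)/ℏ = 3.372 on the left and k₂ = √(2m(E − V_b))/ℏ = 0.8977 on the right.
Continuity of ψ and ψ′ at the step yields the reflection amplitude r = (k₁ − k₂)/(k₁ + k₂) = 0.5795; thus R = |r|² = 0.3358, T = 0.6642.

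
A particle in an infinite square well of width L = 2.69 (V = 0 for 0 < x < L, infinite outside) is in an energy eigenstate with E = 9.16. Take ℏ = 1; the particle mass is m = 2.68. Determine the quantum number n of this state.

For an infinite well E_n = n²π²ℏ²/(2mL²), so n = (L/πℏ)√(2mE).
n = (2.69/π) × √(2 × 2.68 × 9.16) = 6.000 → n = 6.

n = 6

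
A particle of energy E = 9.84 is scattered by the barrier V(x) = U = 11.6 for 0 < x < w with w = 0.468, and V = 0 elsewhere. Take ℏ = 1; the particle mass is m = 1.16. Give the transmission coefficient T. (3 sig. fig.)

Since E < U the interior solution is evanescent with decay constant κ = √(2m(U − E))/ℏ = 2.021.
κw = 0.9457, sinh(κw) = 1.093.
Matching ψ, ψ′ at both faces gives T = [1 + U² sinh²(κw) / (4E(U − E))]⁻¹ = 1/3.321 = 0.301.

T = 0.301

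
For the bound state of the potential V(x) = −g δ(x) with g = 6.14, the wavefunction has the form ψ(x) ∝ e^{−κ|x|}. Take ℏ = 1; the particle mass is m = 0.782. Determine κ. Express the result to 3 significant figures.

κ = 4.80

Integrating the TISE across x = 0 gives the cusp condition ψ'(0⁺) − ψ'(0⁻) = −(2mg/ℏ²)ψ(0).
With ψ ∝ e^{−κ|x|} this yields −2κ = −2mg/ℏ², so κ = mg/ℏ² = 4.801.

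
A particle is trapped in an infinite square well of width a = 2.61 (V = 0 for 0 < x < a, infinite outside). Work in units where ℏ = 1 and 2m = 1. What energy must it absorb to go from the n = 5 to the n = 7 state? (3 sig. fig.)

ΔE = 34.8

E_n = n²π²ℏ²/(2ma²), so ΔE = (7² − 5²) π²ℏ²/(2ma²).
ΔE = 24 × π² / (2 × 0.5 × 2.61²) = 34.77.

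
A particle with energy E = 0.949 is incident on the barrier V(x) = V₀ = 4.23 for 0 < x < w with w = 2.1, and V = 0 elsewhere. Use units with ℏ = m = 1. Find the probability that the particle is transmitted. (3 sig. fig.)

E < V₀: inside the barrier ψ ∝ e^{±κx} with κ = √(2m(V₀ − E))/ℏ = 2.562.
κw = 5.379, sinh(κw) = 108.4.
Matching ψ, ψ′ at both faces gives T = [1 + V₀² sinh²(κw) / (4E(V₀ − E))]⁻¹ = 1/16900 = 0.0000592.

T = 0.0000592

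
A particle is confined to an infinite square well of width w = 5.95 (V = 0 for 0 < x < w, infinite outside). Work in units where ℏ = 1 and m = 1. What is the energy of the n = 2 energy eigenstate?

Requiring ψ(0) = ψ(w) = 0 quantises k = nπ/w, hence E_n = ℏ²k²/2m = n²π²ℏ²/(2mw²).
E_2 = 2² × π² / (2 × 1 × 5.95²) = 0.5576.

E = 0.558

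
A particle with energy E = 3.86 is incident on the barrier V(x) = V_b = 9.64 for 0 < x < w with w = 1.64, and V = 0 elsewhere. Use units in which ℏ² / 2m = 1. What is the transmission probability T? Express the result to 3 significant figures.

E < V_b: inside the barrier ψ ∝ e^{±κx} with κ = √(2m(V_b − E))/ℏ = 2.404.
κw = 3.943, sinh(κw) = 25.77.
The exact tunnelling result is T⁻¹ = 1 + V_b² sinh²(κw) / [4E(V_b − E)] = 692.7, so T = 0.00144.

T = 0.00144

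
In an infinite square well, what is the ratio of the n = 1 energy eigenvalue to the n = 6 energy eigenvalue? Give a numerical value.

0.0277778

E_n = n²π²ℏ²/(2mL²) so the ratio is n₂²/n₁² = 1/36 = 0.0277778.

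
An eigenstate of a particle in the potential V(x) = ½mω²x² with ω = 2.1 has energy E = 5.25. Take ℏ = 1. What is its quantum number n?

n = 2

E_n = ℏω(n + ½) ⇒ n = E/(ℏω) − ½ = 5.25/2.1 − 0.5 = 2.000 → n = 2.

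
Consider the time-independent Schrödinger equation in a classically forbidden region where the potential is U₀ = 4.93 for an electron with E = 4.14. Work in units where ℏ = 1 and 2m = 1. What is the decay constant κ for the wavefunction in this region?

κ = 0.889

Since E < U₀ the TISE in this region is ψ'' = κ²ψ with κ = √(2m(U₀ − E))/ℏ.
κ = √(2 × 0.5 × 0.79) = 0.8888.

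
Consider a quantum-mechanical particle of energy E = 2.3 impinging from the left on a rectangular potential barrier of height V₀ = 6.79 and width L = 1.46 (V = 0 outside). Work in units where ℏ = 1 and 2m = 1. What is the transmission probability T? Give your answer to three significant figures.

Since E < V₀ the interior solution is evanescent with decay constant κ = √(2m(V₀ − E))/ℏ = 2.119.
κL = 3.094, sinh(κL) = 11.01.
The exact tunnelling result is T⁻¹ = 1 + V₀² sinh²(κL) / [4E(V₀ − E)] = 136.2, so T = 0.00734.

T = 0.00734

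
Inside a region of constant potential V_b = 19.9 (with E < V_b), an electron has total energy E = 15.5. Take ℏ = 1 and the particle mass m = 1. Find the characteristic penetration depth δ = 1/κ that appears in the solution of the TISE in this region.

Since E < V_b the TISE in this region is ψ'' = κ²ψ with κ = √(2m(V_b − E))/ℏ.
κ = √(2 × 1 × 4.4) = 2.966. The penetration depth is δ = 1/κ = 0.337.

δ = 0.337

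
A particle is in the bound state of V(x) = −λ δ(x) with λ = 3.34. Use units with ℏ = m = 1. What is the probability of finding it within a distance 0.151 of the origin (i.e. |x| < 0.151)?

The normalised bound state is ψ = √κ e^{−κ|x|} with κ = mλ/ℏ² = 3.340.
P(|x| < d) = ∫_{−d}^{d} κ e^{−2κ|x|} dx = 1 − e^{−2κd} = 1 − e^{−1.009} = 0.6353.

P = 0.635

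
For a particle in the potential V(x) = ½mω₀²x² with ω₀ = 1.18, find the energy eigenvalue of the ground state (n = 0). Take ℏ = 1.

The oscillator eigenvalues are E_n = ℏω₀(n + ½), so E_0 = 1.18 × 0.5 = 0.5900.

E = 0.590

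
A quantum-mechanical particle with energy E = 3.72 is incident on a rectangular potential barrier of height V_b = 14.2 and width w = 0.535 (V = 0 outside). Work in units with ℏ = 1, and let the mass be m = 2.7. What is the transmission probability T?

E < V_b: inside the barrier ψ ∝ e^{±κx} with κ = √(2m(V_b − E))/ℏ = 7.523.
κw = 4.025, sinh(κw) = 27.97.
The exact tunnelling result is T⁻¹ = 1 + V_b² sinh²(κw) / [4E(V_b − E)] = 1013, so T = 0.000987.

T = 0.000987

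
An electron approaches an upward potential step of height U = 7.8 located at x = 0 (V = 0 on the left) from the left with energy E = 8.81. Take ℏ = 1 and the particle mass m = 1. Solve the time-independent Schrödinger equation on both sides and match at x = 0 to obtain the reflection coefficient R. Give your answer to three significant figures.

The wavenumbers are k₁ = √(2mE)/ℏ = 4.198 on the left and k₂ = √(2m(E − U))/ℏ = 1.421 on the right.
Continuity of ψ and ψ′ at the step yields the reflection amplitude r = (k₁ − k₂)/(k₁ + k₂) = 0.4941; thus R = |r|² = 0.2441, T = 0.7559.

R = 0.244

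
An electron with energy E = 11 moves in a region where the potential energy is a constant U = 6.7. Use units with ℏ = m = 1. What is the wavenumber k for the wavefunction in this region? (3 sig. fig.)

With E > U the solution is oscillatory, ψ ∝ e^{±ikx} with k = √(2m(E − U))/ℏ.
k = √(2 × 1 × 4.3) = 2.933.

k = 2.93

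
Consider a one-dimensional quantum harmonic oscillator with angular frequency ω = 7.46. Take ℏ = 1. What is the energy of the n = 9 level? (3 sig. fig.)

E = 70.9

The oscillator eigenvalues are E_n = ℏω(n + ½), so E_9 = 7.46 × 9.5 = 70.87.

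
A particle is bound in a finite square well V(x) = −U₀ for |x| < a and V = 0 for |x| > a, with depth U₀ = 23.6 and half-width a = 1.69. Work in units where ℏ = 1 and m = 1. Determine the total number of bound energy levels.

N = 8

Define the well-strength parameter z₀ = (a/ℏ)√(2mU₀) = 1.69 × √(2·1·23.6) = 11.61.
A new bound state (alternating even/odd) appears each time z₀ passes a multiple of π/2, so N = ⌊2z₀/π⌋ + 1 = ⌊7.392⌋ + 1 = 8.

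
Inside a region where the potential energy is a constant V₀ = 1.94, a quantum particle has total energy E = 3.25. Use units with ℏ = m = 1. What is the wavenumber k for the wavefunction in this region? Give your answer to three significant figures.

With E > V₀ the solution is oscillatory, ψ ∝ e^{±ikx} with k = √(2m(E − V₀))/ℏ.
k = √(2 × 1 × 1.31) = 1.619.

k = 1.62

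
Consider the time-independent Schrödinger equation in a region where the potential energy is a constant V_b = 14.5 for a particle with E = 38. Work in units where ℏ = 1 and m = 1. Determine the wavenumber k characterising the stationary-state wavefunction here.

k = 6.86

With E > V_b the solution is oscillatory, ψ ∝ e^{±ikx} with k = √(2m(E − V_b))/ℏ.
k = √(2 × 1 × 23.5) = 6.856.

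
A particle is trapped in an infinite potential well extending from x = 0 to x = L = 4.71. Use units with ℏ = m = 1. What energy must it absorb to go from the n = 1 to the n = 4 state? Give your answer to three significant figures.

ΔE = 3.34

E_n = n²π²ℏ²/(2mL²), so ΔE = (4² − 1²) π²ℏ²/(2mL²).
ΔE = 15 × π² / (2 × 1 × 4.71²) = 3.337.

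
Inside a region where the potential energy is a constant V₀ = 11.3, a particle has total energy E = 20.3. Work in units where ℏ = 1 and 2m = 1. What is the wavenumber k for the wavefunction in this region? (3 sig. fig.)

k = 3.00

With E > V₀ the solution is oscillatory, ψ ∝ e^{±ikx} with k = √(2m(E − V₀))/ℏ.
k = √(2 × 0.5 × 9) = 3.000.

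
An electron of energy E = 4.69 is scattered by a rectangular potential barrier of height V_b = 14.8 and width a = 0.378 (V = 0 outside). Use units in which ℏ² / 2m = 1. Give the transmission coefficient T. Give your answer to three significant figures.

T = 0.274

Since E < V_b the interior solution is evanescent with decay constant κ = √(2m(V_b − E))/ℏ = 3.180.
κa = 1.202, sinh(κa) = 1.513.
The exact tunnelling result is T⁻¹ = 1 + V_b² sinh²(κa) / [4E(V_b − E)] = 3.643, so T = 0.274.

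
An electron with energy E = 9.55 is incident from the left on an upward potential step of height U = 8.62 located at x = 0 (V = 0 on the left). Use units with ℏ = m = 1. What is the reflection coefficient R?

On each side the TISE gives plane waves with k = √(2m(E − V))/ℏ: k₁ = √(2·1·9.55) = 4.370, k₂ = √(2·1·0.93) = 1.364.
Continuity of ψ and ψ′ at the step yields the reflection amplitude r = (k₁ − k₂)/(k₁ + k₂) = 0.5243; thus R = |r|² = 0.2749, T = 0.7251.

R = 0.275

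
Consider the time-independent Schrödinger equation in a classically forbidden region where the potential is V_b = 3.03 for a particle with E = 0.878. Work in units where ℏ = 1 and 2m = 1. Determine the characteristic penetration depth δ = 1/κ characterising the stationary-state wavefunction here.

Since E < V_b the TISE in this region is ψ'' = κ²ψ with κ = √(2m(V_b − E))/ℏ.
κ = √(2 × 0.5 × 2.152) = 1.467. The penetration depth is δ = 1/κ = 0.682.

δ = 0.682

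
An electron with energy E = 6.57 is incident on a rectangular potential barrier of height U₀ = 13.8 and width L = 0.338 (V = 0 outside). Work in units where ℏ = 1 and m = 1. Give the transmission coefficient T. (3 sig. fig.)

T = 0.264

Since E < U₀ the interior solution is evanescent with decay constant κ = √(2m(U₀ − E))/ℏ = 3.803.
κL = 1.285, sinh(κL) = 1.670.
The exact tunnelling result is T⁻¹ = 1 + U₀² sinh²(κL) / [4E(U₀ − E)] = 3.794, so T = 0.264.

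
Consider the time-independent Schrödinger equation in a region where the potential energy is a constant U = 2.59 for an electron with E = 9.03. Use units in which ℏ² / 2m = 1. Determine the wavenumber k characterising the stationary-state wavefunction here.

With E > U the solution is oscillatory, ψ ∝ e^{±ikx} with k = √(2m(E − U))/ℏ.
k = √(2 × 0.5 × 6.44) = 2.538.

k = 2.54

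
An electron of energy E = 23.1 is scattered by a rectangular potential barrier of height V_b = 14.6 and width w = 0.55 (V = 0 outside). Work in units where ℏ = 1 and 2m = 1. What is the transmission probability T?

T = 0.787

Above the barrier the interior wavenumber is k₂ = √(2m(E − V_b))/ℏ = 2.915, giving phase k₂w = 1.604.
T = [1 + V_b² sin²(k₂w) / (4E(E − V_b))]⁻¹ = 1/1.271 = 0.787.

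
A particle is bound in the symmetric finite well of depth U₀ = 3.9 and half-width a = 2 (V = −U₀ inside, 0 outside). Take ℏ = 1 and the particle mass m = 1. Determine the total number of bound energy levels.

N = 4

Define the well-strength parameter z₀ = (a/ℏ)√(2mU₀) = 2 × √(2·1·3.9) = 5.586.
The even/odd transcendental equations gain one root per π/2 in z₀, giving N = 1 + ⌊2z₀/π⌋ = 1 + ⌊3.556⌋ = 4.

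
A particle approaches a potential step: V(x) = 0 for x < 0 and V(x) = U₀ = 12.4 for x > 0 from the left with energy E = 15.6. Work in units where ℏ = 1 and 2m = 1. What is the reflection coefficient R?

R = 0.142

The wavenumbers are k₁ = √(2mE)/ℏ = 3.950 on the left and k₂ = √(2m(E − U₀))/ℏ = 1.789 on the right.
Matching ψ and ψ′ at x = 0 gives r = (k₁ − k₂)/(k₁ + k₂), so R = r² = 0.1418 and T = 1 − R = 0.8582.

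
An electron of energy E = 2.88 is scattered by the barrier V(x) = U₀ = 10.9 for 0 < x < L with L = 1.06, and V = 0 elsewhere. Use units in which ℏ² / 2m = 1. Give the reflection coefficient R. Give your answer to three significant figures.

Since E < U₀ the interior solution is evanescent with decay constant κ = √(2m(U₀ − E))/ℏ = 2.832.
κL = 3.002, sinh(κL) = 10.04.
Matching ψ, ψ′ at both faces gives T = [1 + U₀² sinh²(κL) / (4E(U₀ − E))]⁻¹ = 1/130.5 = 0.00766.
R = 1 − T = 0.992.

R = 0.992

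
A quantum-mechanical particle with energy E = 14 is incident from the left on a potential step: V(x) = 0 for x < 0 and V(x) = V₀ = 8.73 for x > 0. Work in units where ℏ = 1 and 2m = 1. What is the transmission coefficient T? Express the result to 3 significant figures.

T = 0.943

The wavenumbers are k₁ = √(2mE)/ℏ = 3.742 on the left and k₂ = √(2m(E − V₀))/ℏ = 2.296 on the right.
Continuity of ψ and ψ′ at the step yields the reflection amplitude r = (k₁ − k₂)/(k₁ + k₂) = 0.2395; thus R = |r|² = 0.05737, T = 0.9426.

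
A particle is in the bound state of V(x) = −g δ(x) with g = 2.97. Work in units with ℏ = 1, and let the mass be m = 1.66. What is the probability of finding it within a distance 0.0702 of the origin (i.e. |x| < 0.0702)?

The normalised bound state is ψ = √κ e^{−κ|x|} with κ = mg/ℏ² = 4.930.
P(|x| < d) = ∫_{−d}^{d} κ e^{−2κ|x|} dx = 1 − e^{−2κd} = 1 − e^{−0.6922} = 0.4995.

P = 0.500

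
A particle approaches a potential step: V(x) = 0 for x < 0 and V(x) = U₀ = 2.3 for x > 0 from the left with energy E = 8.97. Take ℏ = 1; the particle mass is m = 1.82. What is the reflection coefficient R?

R = 0.00547

The wavenumbers are k₁ = √(2mE)/ℏ = 5.714 on the left and k₂ = √(2m(E − U₀))/ℏ = 4.927 on the right.
Continuity of ψ and ψ′ at the step yields the reflection amplitude r = (k₁ − k₂)/(k₁ + k₂) = 0.07393; thus R = |r|² = 0.005466, T = 0.9945.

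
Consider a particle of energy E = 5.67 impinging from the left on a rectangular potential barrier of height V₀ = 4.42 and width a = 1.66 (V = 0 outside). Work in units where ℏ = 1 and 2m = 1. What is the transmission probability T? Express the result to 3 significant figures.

E > V₀: inside the barrier k₂ = √(2m(E − V₀))/ℏ = 1.118, k₂a = 1.856.
T = [1 + V₀² sin²(k₂a) / (4E(E − V₀))]⁻¹ = 1/1.635 = 0.612.

T = 0.612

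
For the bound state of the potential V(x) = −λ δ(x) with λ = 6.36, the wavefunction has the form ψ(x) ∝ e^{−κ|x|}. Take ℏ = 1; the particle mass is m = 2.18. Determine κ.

κ = 13.9

Integrating the TISE across x = 0 gives the cusp condition ψ'(0⁺) − ψ'(0⁻) = −(2mλ/ℏ²)ψ(0).
With ψ ∝ e^{−κ|x|} this yields −2κ = −2mλ/ℏ², so κ = mλ/ℏ² = 13.86.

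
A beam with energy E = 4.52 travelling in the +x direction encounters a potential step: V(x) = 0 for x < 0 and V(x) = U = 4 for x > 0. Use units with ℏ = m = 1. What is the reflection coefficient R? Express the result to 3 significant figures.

The wavenumbers are k₁ = √(2mE)/ℏ = 3.007 on the left and k₂ = √(2m(E − U))/ℏ = 1.020 on the right.
Continuity of ψ and ψ′ at the step yields the reflection amplitude r = (k₁ − k₂)/(k₁ + k₂) = 0.4934; thus R = |r|² = 0.2435, T = 0.7565.

R = 0.243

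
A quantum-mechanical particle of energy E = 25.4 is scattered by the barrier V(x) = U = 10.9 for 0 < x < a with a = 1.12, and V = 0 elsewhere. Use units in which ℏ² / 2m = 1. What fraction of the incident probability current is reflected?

E > U: inside the barrier k₂ = √(2m(E − U))/ℏ = 3.808, k₂a = 4.265.
T = [1 + U² sin²(k₂a) / (4E(E − U))]⁻¹ = 1/1.066 = 0.938.
R = 1 − T = 0.0615.

R = 0.0615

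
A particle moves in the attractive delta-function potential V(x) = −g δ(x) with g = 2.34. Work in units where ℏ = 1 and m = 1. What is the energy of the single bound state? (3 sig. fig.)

For x ≠ 0 the bound state is ψ ∝ e^{−κ|x|}; integrating the TISE across the delta gives the cusp condition 2κ = 2mg/ℏ², so κ = 2.340.
Then E = −ℏ²κ²/(2m) = −mg²/(2ℏ²) = -2.738.

E = -2.74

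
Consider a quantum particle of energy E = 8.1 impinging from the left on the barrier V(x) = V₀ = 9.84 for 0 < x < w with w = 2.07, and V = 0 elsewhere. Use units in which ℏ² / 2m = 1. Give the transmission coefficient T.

T = 0.00988

E < V₀: inside the barrier ψ ∝ e^{±κx} with κ = √(2m(V₀ − E))/ℏ = 1.319.
κw = 2.731, sinh(κw) = 7.638.
The exact tunnelling result is T⁻¹ = 1 + V₀² sinh²(κw) / [4E(V₀ − E)] = 101.2, so T = 0.00988.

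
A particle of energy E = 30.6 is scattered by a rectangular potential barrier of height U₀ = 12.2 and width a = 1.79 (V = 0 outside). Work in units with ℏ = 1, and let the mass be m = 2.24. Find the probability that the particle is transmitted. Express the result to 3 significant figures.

E > U₀: inside the barrier k₂ = √(2m(E − U₀))/ℏ = 9.079, k₂a = 16.25.
Matching at both interfaces gives T⁻¹ = 1 + U₀² sin²(k₂a) / [4E(E − U₀)] = 1.018, hence T = 0.983.

T = 0.983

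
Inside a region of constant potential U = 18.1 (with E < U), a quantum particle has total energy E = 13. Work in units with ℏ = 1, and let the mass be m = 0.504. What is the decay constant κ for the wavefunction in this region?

Since E < U the TISE in this region is ψ'' = κ²ψ with κ = √(2m(U − E))/ℏ.
κ = √(2 × 0.504 × 5.1) = 2.267.

κ = 2.27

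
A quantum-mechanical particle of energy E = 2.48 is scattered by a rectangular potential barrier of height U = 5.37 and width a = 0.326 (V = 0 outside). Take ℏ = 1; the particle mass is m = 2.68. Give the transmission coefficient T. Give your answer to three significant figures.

T = 0.264

E < U: inside the barrier ψ ∝ e^{±κx} with κ = √(2m(U − E))/ℏ = 3.936.
κa = 1.283, sinh(κa) = 1.665.
The exact tunnelling result is T⁻¹ = 1 + U² sinh²(κa) / [4E(U − E)] = 3.789, so T = 0.264.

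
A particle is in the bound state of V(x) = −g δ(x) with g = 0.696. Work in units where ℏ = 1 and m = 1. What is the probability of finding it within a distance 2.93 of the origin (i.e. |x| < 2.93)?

P = 0.983

The normalised bound state is ψ = √κ e^{−κ|x|} with κ = mg/ℏ² = 0.6960.
P(|x| < d) = ∫_{−d}^{d} κ e^{−2κ|x|} dx = 1 − e^{−2κd} = 1 − e^{−4.079} = 0.9831.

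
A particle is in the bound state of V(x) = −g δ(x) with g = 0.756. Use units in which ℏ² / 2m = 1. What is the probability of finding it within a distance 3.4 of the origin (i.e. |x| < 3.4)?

The normalised bound state is ψ = √κ e^{−κ|x|} with κ = mg/ℏ² = 0.3780.
P(|x| < d) = ∫_{−d}^{d} κ e^{−2κ|x|} dx = 1 − e^{−2κd} = 1 − e^{−2.570} = 0.9235.

P = 0.923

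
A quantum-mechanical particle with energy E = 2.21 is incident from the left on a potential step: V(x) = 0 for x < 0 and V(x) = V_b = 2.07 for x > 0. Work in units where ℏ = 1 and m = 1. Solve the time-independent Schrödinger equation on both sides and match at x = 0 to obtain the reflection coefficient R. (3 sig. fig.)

R = 0.357

The wavenumbers are k₁ = √(2mE)/ℏ = 2.102 on the left and k₂ = √(2m(E − V_b))/ℏ = 0.5292 on the right.
Continuity of ψ and ψ′ at the step yields the reflection amplitude r = (k₁ − k₂)/(k₁ + k₂) = 0.5978; thus R = |r|² = 0.3574, T = 0.6426.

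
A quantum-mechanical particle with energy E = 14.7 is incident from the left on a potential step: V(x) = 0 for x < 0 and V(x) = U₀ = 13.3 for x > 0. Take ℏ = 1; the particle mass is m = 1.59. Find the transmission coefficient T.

T = 0.721

The wavenumbers are k₁ = √(2mE)/ℏ = 6.837 on the left and k₂ = √(2m(E − U₀))/ℏ = 2.110 on the right.
Matching ψ and ψ′ at x = 0 gives r = (k₁ − k₂)/(k₁ + k₂), so R = r² = 0.2791 and T = 1 − R = 0.7209.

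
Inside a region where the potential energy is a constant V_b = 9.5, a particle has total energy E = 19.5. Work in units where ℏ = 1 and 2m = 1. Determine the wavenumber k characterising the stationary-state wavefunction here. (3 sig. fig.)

With E > V_b the solution is oscillatory, ψ ∝ e^{±ikx} with k = √(2m(E − V_b))/ℏ.
k = √(2 × 0.5 × 10) = 3.162.

k = 3.16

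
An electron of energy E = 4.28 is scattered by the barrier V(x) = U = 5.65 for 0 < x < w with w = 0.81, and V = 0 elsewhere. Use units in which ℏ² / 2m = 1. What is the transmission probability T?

T = 0.379

E < U: inside the barrier ψ ∝ e^{±κx} with κ = √(2m(U − E))/ℏ = 1.170.
κw = 0.9481, sinh(κw) = 1.097.
Matching ψ, ψ′ at both faces gives T = [1 + U² sinh²(κw) / (4E(U − E))]⁻¹ = 1/2.637 = 0.379.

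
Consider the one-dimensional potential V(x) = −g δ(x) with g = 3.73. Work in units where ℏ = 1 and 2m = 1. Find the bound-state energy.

For x ≠ 0 the bound state is ψ ∝ e^{−κ|x|}; integrating the TISE across the delta gives the cusp condition 2κ = 2mg/ℏ², so κ = 1.865.
Then E = −ℏ²κ²/(2m) = −mg²/(2ℏ²) = -3.478.

E = -3.48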